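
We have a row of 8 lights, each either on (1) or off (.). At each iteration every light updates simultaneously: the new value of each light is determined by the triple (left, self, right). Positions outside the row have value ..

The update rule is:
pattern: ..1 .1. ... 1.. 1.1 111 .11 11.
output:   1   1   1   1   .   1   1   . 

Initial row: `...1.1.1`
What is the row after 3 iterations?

11.111.1

1111.1.1
111..1.1
11.111.1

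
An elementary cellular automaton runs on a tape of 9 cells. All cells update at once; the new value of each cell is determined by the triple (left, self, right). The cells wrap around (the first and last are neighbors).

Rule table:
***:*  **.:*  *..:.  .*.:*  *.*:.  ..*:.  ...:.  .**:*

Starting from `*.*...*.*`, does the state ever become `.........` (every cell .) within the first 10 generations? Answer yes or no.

*.*...*.*  (fixed point — unchanged through generation 10)
generation 10 is *.*...*.*, still not uniform .

no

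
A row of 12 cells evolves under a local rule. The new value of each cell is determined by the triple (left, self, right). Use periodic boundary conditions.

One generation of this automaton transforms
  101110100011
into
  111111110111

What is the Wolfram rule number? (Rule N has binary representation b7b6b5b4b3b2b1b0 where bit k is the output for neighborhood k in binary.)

254

position 3: 111 → 1  (bit 7 = 1)
position 0: 110 → 1  (bit 6 = 1)
position 1: 101 → 1  (bit 5 = 1)
position 7: 100 → 1  (bit 4 = 1)
position 2: 011 → 1  (bit 3 = 1)
position 6: 010 → 1  (bit 2 = 1)
position 9: 001 → 1  (bit 1 = 1)
position 8: 000 → 0  (bit 0 = 0)
bits b7..b0 = 11111110 = 254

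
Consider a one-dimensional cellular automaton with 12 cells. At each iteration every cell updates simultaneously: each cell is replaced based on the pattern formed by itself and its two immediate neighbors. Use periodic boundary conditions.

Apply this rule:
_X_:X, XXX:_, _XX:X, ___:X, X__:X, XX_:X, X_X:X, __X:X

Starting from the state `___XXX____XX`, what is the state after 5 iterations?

XXXX_XXXXXXX

XXXX_XXXXXXX
___XXX______
XXXX_XXXXXXX  (repeats iteration 1; period 2)
iteration 5: XXXX_XXXXXXX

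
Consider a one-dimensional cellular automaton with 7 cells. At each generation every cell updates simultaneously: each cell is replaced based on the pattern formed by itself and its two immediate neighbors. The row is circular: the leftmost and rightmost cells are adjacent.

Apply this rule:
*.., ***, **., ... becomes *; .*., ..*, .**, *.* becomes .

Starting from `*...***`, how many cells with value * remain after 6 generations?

generation 1: ***..**
generation 2: ****..*
generation 3: *****..
generation 4: .*****.
generation 5: ..*****
generation 6: *..****
count of *: 5

5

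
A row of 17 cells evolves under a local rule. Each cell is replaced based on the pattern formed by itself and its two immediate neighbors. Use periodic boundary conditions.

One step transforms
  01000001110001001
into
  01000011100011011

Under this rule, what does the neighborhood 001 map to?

1

At position 6 the neighborhood is 001; the next row has 1 there.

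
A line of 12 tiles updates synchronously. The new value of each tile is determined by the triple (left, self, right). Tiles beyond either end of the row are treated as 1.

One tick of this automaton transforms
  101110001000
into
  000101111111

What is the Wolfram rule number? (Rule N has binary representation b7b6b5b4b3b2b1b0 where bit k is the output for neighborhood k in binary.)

position 3: 111 → 1  (bit 7 = 1)
position 0: 110 → 0  (bit 6 = 0)
position 1: 101 → 0  (bit 5 = 0)
position 5: 100 → 1  (bit 4 = 1)
position 2: 011 → 0  (bit 3 = 0)
position 8: 010 → 1  (bit 2 = 1)
position 7: 001 → 1  (bit 1 = 1)
position 6: 000 → 1  (bit 0 = 1)
bits b7..b0 = 10010111 = 151

151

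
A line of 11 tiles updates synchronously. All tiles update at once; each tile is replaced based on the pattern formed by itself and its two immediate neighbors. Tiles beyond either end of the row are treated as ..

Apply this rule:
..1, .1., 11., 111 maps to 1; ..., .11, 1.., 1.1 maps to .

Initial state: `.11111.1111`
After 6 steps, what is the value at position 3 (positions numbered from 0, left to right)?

step 1: 1.1111..111
step 2: 1..111.1.11
step 3: 1.1.11.1..1
step 4: 1.1..1.1.11
step 5: 1.1.11.1..1  (repeats step 3; period 2)
step 6: 1.1..1.1.11
position 3 holds .

.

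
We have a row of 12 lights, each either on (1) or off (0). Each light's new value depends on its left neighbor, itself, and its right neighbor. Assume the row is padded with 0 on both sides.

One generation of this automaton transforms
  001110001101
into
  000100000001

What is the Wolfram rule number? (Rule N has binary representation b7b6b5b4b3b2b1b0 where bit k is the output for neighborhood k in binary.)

position 3: 111 → 1  (bit 7 = 1)
position 4: 110 → 0  (bit 6 = 0)
position 10: 101 → 0  (bit 5 = 0)
position 5: 100 → 0  (bit 4 = 0)
position 2: 011 → 0  (bit 3 = 0)
position 11: 010 → 1  (bit 2 = 1)
position 1: 001 → 0  (bit 1 = 0)
position 0: 000 → 0  (bit 0 = 0)
bits b7..b0 = 10000100 = 132

132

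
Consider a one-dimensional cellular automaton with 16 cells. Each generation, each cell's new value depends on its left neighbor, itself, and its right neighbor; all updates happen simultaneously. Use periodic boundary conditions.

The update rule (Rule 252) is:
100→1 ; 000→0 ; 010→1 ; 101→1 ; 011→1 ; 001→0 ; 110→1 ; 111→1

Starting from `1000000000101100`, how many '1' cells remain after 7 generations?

1100000000111110
1110000000111111
1111000000111111
1111100000111111
1111110000111111
1111111000111111
1111111100111111
count of 1: 14

14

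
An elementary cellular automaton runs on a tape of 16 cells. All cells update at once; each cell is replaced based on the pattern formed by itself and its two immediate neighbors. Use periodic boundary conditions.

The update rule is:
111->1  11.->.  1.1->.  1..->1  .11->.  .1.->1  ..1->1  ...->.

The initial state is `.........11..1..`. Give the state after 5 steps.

111.1..1.111.111

step 1: ........1..1111.
step 2: .......1111.11.1
step 3: 1.....1.11.....1
step 4: .1...11...1...1.
step 5: 111.1..1.111.111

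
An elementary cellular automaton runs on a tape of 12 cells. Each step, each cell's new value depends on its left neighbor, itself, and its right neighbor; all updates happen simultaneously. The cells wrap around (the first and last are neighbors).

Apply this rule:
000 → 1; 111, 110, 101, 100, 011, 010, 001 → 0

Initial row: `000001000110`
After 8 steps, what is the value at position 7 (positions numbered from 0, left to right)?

step 1: 111100010000
step 2: 000001000110  (repeats step 0; period 2)
step 8: 000001000110
position 7 holds 0

0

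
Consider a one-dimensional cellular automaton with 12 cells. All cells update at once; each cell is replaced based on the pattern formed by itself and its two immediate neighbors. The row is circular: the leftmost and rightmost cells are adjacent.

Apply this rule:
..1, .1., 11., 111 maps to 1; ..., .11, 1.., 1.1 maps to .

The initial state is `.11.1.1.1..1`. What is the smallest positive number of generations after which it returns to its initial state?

2

generation 1: ..1.1.1.1.11
generation 2: .11.1.1.1..1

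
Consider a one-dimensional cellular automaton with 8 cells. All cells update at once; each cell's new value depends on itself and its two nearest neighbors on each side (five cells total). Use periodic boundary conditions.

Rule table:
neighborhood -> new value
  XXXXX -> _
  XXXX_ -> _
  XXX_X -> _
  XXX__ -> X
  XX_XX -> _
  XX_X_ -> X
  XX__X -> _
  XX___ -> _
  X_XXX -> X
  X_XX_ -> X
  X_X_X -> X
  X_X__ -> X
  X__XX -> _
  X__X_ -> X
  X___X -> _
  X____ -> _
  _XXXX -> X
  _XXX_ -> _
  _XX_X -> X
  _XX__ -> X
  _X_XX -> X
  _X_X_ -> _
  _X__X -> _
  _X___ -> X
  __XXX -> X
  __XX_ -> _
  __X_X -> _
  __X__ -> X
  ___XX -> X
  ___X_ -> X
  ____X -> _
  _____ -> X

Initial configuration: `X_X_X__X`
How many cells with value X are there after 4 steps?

step 1: XXX_X___
step 2: X__XXX_X
step 3: X__X___X
step 4: X_XXX_X_
count of X: 5

5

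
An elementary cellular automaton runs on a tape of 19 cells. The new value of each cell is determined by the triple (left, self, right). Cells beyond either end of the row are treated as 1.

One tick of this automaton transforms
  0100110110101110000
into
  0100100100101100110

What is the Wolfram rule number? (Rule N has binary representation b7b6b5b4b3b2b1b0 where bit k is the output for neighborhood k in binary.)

141

position 13: 111 → 1  (bit 7 = 1)
position 5: 110 → 0  (bit 6 = 0)
position 0: 101 → 0  (bit 5 = 0)
position 2: 100 → 0  (bit 4 = 0)
position 4: 011 → 1  (bit 3 = 1)
position 1: 010 → 1  (bit 2 = 1)
position 3: 001 → 0  (bit 1 = 0)
position 16: 000 → 1  (bit 0 = 1)
bits b7..b0 = 10001101 = 141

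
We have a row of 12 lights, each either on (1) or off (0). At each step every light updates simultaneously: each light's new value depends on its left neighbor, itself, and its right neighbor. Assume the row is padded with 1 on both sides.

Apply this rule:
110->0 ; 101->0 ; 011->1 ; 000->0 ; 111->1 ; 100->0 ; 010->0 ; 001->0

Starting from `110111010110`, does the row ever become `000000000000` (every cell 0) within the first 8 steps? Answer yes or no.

yes

step 1: 100110000100
step 2: 000100000000
step 3: 000000000000
all cells are 0 at step 3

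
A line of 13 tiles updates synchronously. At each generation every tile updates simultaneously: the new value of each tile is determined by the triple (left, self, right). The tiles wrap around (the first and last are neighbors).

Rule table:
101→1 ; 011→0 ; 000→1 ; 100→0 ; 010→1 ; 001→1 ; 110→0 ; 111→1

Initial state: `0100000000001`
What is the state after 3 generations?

0111011111111

1101111111111
1010111111111
0111011111111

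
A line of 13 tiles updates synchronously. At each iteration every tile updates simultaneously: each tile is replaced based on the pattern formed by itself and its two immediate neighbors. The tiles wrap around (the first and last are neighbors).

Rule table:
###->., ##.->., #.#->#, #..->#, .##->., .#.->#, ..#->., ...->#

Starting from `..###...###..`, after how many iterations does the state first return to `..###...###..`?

#....##....##
.###...###...
....##....###
###...###....
...##....###.
##...###....#
..##....###..
#...###....##
.##....###...
...###....###
##....###....
..###....###.
#....###....#
.###....###..
....###....##
###....###...
...###....##.
##....###...#
..###....##..
#....###...##
.###....##...
....###...###
###....##....
...###...###.
##....##....#
..###...###..

26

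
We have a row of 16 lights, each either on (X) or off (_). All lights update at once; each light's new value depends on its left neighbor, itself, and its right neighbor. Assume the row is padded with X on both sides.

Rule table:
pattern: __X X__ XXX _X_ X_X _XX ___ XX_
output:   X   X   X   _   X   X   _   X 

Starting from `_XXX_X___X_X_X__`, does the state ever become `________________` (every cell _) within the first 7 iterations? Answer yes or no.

XXXXX_X_X_X_X_XX
XXXXXX_X_X_X_XXX
XXXXXXX_X_X_XXXX
XXXXXXXX_X_XXXXX
XXXXXXXXX_XXXXXX
XXXXXXXXXXXXXXXX
XXXXXXXXXXXXXXXX
iteration 7 is XXXXXXXXXXXXXXXX, still not uniform _

no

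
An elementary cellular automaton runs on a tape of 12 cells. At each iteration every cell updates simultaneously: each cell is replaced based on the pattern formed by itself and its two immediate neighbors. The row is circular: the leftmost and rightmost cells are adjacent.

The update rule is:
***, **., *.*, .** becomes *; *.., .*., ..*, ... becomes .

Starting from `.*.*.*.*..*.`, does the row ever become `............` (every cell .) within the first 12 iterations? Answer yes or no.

iteration 1: ..*.*.*.....
iteration 2: ...*.*......
iteration 3: ....*.......
iteration 4: ............
all cells are . at iteration 4

yes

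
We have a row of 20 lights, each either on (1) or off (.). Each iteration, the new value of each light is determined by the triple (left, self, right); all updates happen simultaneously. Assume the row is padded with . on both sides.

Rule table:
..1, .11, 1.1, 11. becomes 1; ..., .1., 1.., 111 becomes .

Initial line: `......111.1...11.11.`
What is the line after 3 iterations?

...11....1.111...1..

.....11.11...111111.
....111111..11....1.
...11....1.111...1..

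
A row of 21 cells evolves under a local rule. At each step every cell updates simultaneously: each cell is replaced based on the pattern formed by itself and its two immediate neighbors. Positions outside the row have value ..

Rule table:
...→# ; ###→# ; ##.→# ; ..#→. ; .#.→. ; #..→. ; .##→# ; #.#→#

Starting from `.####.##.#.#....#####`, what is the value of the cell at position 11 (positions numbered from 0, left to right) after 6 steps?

step 1: .########.#..##.#####
step 2: .#########...########
step 3: .#########.#.########
step 4: .##########.#########
step 5: .####################
step 6: .####################
position 11 holds #

#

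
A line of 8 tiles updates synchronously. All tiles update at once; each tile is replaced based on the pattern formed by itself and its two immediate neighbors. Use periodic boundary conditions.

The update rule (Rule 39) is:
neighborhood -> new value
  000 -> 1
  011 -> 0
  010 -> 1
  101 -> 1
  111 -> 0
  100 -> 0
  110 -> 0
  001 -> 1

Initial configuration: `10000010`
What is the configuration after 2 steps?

01000000

10111111
01000000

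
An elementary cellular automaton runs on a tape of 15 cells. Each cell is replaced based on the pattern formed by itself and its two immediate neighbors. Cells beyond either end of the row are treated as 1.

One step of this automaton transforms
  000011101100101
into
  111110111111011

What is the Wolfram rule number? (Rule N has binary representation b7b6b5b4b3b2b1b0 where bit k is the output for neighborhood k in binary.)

123

position 5: 111 → 0  (bit 7 = 0)
position 6: 110 → 1  (bit 6 = 1)
position 7: 101 → 1  (bit 5 = 1)
position 0: 100 → 1  (bit 4 = 1)
position 4: 011 → 1  (bit 3 = 1)
position 12: 010 → 0  (bit 2 = 0)
position 3: 001 → 1  (bit 1 = 1)
position 1: 000 → 1  (bit 0 = 1)
bits b7..b0 = 01111011 = 123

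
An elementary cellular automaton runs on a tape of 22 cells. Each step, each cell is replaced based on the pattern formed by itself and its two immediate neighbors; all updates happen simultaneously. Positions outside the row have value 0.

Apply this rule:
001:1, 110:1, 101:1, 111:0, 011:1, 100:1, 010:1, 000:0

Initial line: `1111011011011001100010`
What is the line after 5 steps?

1000011000000011000111

1001111111111111110111
1111000000000000011101
1001100000000000110111
1111110000000001111101
1000011000000011000111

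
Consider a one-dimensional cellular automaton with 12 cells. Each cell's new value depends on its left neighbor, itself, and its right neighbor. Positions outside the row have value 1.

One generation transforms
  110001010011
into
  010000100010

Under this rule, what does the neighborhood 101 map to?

At position 6 the neighborhood is 101; the next row has 1 there.

1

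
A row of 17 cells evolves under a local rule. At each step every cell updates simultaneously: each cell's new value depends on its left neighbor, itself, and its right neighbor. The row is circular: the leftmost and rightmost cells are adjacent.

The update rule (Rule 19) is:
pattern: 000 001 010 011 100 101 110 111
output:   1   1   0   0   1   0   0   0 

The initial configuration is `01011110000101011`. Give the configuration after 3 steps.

00000001111000000

00000001111000000
11111110000111111
00000001111000000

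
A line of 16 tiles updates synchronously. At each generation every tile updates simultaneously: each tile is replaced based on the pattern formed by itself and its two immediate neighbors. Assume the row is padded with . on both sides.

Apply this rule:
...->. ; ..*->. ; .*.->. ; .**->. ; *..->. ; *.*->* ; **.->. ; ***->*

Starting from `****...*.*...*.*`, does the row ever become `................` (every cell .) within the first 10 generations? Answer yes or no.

yes

.**.....*.....*.
................
all cells are . at generation 2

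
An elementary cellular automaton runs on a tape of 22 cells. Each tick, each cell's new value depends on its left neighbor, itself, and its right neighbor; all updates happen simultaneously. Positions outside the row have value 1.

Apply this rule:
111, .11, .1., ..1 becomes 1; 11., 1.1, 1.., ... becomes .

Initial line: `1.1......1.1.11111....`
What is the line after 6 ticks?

..1.....11.1.1111....1
.11....11..1.111....11
.1....11..11.11....111
.1...11..11..1....1111
.1..11..11..11...11111
.1.11..11..11...111111

.1.11..11..11...111111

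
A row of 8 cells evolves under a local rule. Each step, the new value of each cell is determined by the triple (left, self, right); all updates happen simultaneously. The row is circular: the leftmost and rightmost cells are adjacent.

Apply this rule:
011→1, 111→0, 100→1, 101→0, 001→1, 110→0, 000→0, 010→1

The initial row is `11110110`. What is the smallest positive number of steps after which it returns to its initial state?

10000100
11001111
00111000
01100100
11011110
10010000
11111001
00000111
10001100
11011011
00010010
00111111
11100000
10010001
01111011
01000010
11100111
00011100
00110010
01101111
01001000
11111100
10000011
01000110
11101101
00001001
10011111
01110000
11001000
10111101
00100001
11110011
00001110
00011001
10110111
00100100
01111110
11000001
00100011
11110110

40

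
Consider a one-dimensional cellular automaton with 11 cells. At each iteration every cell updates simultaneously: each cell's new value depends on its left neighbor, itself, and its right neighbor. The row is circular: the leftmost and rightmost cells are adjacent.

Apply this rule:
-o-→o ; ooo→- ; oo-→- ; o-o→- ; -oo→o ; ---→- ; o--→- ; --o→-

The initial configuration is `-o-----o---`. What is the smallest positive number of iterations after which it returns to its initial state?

1

-o-----o---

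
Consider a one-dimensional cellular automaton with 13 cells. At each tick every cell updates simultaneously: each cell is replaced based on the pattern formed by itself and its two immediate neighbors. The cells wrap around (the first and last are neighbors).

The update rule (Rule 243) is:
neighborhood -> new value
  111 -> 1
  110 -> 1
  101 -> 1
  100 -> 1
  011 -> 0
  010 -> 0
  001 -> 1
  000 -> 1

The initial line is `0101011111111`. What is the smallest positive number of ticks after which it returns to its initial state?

1010101111111
1101010111111
1110101011111
1111010101111
1111101010111
1111110101011
1111111010101
1111111101010
0111111110101
1011111111010
0101111111101
1010111111110
0101011111111

13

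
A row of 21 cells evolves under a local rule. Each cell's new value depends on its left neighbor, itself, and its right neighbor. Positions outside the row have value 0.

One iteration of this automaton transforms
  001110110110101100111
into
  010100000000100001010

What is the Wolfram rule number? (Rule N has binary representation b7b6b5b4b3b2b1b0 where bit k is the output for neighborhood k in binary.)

134

position 3: 111 → 1  (bit 7 = 1)
position 4: 110 → 0  (bit 6 = 0)
position 5: 101 → 0  (bit 5 = 0)
position 16: 100 → 0  (bit 4 = 0)
position 2: 011 → 0  (bit 3 = 0)
position 12: 010 → 1  (bit 2 = 1)
position 1: 001 → 1  (bit 1 = 1)
position 0: 000 → 0  (bit 0 = 0)
bits b7..b0 = 10000110 = 134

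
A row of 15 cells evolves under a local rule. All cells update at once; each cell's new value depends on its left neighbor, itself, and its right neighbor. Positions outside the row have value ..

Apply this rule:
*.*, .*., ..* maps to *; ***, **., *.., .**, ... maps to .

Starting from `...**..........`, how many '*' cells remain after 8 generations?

generation 1: ..*............
generation 2: .**............
generation 3: *..............
generation 4: *..............  (fixed point — unchanged through generation 8)
count of *: 1

1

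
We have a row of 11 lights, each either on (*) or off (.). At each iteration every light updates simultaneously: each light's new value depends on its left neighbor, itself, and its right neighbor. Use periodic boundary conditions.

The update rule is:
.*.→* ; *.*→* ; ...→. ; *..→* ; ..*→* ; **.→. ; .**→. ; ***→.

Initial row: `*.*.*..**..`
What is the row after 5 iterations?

*...*......

*******..**
.......**..
......*..*.
.....******
*...*......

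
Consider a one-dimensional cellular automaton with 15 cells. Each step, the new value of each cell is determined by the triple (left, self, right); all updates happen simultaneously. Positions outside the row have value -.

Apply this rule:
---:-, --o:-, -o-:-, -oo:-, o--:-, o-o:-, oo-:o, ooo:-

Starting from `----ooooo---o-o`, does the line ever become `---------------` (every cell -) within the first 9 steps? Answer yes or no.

--------o------
---------------
all cells are - at step 2

yes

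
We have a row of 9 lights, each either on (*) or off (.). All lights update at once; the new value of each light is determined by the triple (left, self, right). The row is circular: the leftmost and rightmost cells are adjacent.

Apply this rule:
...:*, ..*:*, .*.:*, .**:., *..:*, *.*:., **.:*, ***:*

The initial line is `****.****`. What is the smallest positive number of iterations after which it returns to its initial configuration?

18

****..***
******.**
******..*
********.
.*******.
*.*******
*..******
***.*****
***..****
*****.***
*****..**
*******.*
*******..
.********
..*******
**.******
**..*****
****.****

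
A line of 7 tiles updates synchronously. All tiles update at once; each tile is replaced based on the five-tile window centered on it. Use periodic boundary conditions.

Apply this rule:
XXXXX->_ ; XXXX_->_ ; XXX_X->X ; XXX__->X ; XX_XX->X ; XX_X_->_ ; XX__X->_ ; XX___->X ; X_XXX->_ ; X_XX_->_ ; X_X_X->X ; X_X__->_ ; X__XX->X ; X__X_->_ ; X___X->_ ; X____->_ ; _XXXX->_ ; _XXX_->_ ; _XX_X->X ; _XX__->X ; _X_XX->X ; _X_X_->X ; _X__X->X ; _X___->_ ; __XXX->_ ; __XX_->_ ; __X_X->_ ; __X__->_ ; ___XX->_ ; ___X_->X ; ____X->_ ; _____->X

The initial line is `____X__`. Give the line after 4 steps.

_____X_

XX_X___
_X_____
X___XX_
_____X_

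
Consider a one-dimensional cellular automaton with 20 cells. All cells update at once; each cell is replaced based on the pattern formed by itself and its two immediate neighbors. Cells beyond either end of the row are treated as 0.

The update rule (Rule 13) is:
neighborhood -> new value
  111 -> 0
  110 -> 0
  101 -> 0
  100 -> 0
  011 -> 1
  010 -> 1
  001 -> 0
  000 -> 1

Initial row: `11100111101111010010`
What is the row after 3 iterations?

10100101001010010010

10000100001000010010
10110101101011010010
10100101001010010010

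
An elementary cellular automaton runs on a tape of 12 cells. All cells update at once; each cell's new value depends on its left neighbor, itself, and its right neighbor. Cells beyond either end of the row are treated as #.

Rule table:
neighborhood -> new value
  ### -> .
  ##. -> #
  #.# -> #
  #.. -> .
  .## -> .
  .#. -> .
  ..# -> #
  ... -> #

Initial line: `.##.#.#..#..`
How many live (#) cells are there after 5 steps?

7

#.##.#..#..#
##.##..#..#.
.##.#.#..#.#
#.##.#..#.#.
##.##..#.#.#
count of #: 7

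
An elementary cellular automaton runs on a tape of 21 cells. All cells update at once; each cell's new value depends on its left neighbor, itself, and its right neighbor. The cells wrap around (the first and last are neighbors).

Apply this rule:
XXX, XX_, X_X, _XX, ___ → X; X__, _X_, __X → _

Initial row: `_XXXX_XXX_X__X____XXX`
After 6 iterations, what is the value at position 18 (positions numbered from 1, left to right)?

X

XXXXXXXXXX_____XX_XXX
XXXXXXXXXX_XXX_XXXXXX
XXXXXXXXXXXXXXXXXXXXX
XXXXXXXXXXXXXXXXXXXXX  (fixed point — unchanged through iteration 6)
position 18 holds X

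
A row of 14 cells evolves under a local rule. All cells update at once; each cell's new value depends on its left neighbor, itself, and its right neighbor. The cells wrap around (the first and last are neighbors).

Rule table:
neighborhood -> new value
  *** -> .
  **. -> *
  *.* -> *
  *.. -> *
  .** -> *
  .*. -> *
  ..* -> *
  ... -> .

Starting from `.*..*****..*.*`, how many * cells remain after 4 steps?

4

step 1: *****...******
step 2: ....**.**.....
step 3: ...*******....
step 4: ..**.....**...
count of *: 4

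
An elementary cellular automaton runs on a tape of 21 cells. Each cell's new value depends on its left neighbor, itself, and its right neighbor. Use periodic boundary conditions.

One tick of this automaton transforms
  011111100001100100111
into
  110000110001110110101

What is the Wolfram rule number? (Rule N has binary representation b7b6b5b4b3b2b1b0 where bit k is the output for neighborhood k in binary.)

124

position 2: 111 → 0  (bit 7 = 0)
position 6: 110 → 1  (bit 6 = 1)
position 0: 101 → 1  (bit 5 = 1)
position 7: 100 → 1  (bit 4 = 1)
position 1: 011 → 1  (bit 3 = 1)
position 15: 010 → 1  (bit 2 = 1)
position 10: 001 → 0  (bit 1 = 0)
position 8: 000 → 0  (bit 0 = 0)
bits b7..b0 = 01111100 = 124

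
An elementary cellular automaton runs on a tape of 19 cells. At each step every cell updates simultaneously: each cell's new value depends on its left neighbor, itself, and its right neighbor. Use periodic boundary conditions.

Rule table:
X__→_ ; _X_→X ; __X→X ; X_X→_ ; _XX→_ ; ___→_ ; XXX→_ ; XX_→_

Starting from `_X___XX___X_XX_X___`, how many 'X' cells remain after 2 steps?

step 1: XX__X____XX____X___
step 2: ___XX___X_____XX__X
count of X: 6

6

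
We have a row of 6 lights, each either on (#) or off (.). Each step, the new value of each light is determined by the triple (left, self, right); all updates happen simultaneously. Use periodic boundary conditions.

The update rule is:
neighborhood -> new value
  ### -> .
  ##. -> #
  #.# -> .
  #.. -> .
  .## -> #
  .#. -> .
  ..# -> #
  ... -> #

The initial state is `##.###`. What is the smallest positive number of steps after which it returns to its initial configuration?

.#.#..
#....#
#.####
#.#...
....##
.#####
.#...#
...##.
#####.
#...#.
..##..
####.#
...#.#
.##...
###.##
..#.#.
##....
##.###

18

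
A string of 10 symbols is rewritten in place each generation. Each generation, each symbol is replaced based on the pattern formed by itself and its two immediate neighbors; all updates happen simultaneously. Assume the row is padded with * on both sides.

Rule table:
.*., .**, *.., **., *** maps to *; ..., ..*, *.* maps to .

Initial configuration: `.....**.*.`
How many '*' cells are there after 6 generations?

*....**.*.
**...**.*.
***..**.*.
****.**.*.
****.**.*.  (fixed point — unchanged through generation 6)
count of *: 7

7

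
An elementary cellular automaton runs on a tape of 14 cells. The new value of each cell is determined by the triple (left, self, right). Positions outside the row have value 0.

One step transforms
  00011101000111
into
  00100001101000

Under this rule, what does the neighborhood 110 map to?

At position 5 the neighborhood is 110; the next row has 0 there.

0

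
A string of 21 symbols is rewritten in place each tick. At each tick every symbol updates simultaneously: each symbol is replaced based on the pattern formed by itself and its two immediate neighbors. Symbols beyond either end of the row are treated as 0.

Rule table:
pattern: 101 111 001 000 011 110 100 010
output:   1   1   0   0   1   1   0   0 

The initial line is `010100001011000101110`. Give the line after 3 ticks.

000000000111000011110

001000000111000011110
000000000111000011110
000000000111000011110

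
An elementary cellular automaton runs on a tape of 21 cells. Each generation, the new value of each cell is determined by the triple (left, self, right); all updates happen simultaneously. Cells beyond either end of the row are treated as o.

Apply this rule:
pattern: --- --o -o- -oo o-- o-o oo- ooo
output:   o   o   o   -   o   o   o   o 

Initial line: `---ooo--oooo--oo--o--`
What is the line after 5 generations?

ooooooo-oooo-ooooo-oo

generation 1: ooo-oooo-ooooo-oooooo
generation 2: oooo-oooo-ooooo-ooooo
generation 3: ooooo-oooo-ooooo-oooo
generation 4: oooooo-oooo-ooooo-ooo
generation 5: ooooooo-oooo-ooooo-oo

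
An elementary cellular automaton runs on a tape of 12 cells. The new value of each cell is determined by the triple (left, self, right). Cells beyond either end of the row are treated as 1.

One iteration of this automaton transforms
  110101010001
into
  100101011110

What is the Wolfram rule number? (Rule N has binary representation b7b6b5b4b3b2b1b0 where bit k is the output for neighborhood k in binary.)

position 0: 111 → 1  (bit 7 = 1)
position 1: 110 → 0  (bit 6 = 0)
position 2: 101 → 0  (bit 5 = 0)
position 8: 100 → 1  (bit 4 = 1)
position 11: 011 → 0  (bit 3 = 0)
position 3: 010 → 1  (bit 2 = 1)
position 10: 001 → 1  (bit 1 = 1)
position 9: 000 → 1  (bit 0 = 1)
bits b7..b0 = 10010111 = 151

151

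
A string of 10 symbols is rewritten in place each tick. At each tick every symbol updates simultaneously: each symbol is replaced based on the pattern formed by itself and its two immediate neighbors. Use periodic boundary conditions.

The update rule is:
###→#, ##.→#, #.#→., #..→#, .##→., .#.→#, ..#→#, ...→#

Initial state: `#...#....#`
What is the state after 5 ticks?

tick 1: #########.
tick 2: .########.
tick 3: #.########
tick 4: #..#######
tick 5: ###.######

###.######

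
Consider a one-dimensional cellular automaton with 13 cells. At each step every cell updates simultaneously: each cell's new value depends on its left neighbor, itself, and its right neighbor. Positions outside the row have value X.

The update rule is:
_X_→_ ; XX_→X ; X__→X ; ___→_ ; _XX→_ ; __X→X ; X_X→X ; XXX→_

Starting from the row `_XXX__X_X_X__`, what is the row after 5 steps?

_XXX_XX_XX_XX

X__XXX_X_X_XX
XXX__XX_X_X__
__XXX_XX_X_XX
XX__XX_XX_X__
_XXX_XX_XX_XX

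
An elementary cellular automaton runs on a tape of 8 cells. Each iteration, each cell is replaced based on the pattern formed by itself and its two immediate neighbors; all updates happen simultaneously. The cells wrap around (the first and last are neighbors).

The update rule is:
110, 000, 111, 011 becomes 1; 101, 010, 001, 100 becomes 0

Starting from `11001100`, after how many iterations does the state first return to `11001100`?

11001100

1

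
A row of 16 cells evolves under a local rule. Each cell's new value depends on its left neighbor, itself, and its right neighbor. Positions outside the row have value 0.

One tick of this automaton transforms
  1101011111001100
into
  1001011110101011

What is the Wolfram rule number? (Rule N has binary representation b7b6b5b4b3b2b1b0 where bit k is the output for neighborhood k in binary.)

157

position 6: 111 → 1  (bit 7 = 1)
position 1: 110 → 0  (bit 6 = 0)
position 2: 101 → 0  (bit 5 = 0)
position 10: 100 → 1  (bit 4 = 1)
position 0: 011 → 1  (bit 3 = 1)
position 3: 010 → 1  (bit 2 = 1)
position 11: 001 → 0  (bit 1 = 0)
position 15: 000 → 1  (bit 0 = 1)
bits b7..b0 = 10011101 = 157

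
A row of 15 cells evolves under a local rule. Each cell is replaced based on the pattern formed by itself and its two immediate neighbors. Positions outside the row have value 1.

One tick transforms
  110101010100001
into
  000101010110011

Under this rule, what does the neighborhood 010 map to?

1

At position 3 the neighborhood is 010; the next row has 1 there.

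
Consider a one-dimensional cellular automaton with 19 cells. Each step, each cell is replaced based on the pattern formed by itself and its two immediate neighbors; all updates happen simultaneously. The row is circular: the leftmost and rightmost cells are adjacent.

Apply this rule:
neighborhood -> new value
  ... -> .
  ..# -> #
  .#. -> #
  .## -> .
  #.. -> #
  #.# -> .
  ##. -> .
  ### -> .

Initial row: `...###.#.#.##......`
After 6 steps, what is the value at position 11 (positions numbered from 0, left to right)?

.

..#....#.#...#.....
.###..##.##.###....
#...##.........#...
##.#..#.......###.#
...#####.....#.....
..#.....#...###....
position 11 holds .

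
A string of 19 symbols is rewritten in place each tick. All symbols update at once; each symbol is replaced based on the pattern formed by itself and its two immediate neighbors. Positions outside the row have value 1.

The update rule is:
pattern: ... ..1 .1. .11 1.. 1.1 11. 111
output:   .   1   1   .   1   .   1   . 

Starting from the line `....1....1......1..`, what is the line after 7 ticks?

1.1..11..1.1.....1.

tick 1: 1..111..111....1111
tick 2: 111..111..11..1....
tick 3: ..111..111.11111..1
tick 4: 11..111..1.....111.
tick 5: .111..11111...1..1.
tick 6: ...111....11.11111.
tick 7: 1.1..11..1.1.....1.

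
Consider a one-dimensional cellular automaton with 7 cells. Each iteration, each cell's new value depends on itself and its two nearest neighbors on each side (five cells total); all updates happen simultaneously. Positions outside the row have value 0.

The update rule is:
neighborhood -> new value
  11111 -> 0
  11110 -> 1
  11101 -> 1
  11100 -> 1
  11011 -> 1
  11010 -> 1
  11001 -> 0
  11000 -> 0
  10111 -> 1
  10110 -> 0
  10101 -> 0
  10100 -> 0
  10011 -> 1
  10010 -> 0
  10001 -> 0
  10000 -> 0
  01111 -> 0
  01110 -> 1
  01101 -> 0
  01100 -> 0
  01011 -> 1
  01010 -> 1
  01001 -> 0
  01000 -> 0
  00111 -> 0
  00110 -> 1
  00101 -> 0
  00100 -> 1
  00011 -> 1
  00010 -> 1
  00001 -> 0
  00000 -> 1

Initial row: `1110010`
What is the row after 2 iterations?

1100010

0110010
1100010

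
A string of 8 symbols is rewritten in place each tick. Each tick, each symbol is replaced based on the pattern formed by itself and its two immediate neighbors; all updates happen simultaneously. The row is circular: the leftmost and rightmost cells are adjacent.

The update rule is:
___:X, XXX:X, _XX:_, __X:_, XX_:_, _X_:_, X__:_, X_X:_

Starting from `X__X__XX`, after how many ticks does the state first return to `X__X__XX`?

_______X
_XXXXX__
__XXX__X
___X____
XX___XXX
X__X__XX

6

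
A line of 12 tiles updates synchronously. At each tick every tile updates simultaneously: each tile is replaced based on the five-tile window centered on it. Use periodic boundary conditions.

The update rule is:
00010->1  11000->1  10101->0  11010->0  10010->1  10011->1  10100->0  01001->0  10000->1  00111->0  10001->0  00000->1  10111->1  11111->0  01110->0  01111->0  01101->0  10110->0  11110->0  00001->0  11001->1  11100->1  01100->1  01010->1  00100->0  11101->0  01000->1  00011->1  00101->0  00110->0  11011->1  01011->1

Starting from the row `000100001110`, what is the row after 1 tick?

101011010011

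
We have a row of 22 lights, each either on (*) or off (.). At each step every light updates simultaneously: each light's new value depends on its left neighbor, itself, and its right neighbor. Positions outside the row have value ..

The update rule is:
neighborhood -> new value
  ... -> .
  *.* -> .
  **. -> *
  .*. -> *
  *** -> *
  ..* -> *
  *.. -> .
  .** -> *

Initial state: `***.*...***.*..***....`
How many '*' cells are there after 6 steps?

14

***.*..****.*.****....
***.*.*****.*.****....
***.*.*****.*.****....  (fixed point — unchanged through step 6)
count of *: 14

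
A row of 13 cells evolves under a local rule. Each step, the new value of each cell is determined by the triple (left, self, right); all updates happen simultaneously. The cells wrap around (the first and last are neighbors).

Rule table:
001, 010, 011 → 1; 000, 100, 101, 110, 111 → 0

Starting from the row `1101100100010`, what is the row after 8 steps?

0011001011011

1001001100110
1011011001100
1010010011001
0010110110011
0110100100110
1100101101100
1001101001001
0011001011011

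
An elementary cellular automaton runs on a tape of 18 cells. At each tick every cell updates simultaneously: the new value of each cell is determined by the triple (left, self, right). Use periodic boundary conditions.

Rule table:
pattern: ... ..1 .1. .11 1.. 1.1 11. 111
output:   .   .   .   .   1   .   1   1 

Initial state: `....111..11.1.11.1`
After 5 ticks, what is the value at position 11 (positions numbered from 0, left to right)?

1....111..1....1..
.1....111..1....1.
..1....111..1....1
1..1....111..1....
.1..1....111..1...
position 11 holds 1

1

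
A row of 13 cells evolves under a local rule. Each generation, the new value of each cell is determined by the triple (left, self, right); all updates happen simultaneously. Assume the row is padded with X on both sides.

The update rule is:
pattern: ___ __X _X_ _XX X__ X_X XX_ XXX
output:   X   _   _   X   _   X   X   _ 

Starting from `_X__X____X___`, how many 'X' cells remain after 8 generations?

X_____XX___X_
X_XXX_XX_X__X
XXX_XXXXX___X
__XXX___X_X_X
__X_X_X__X_XX
___X_X____XX_
_X__X__XX_XXX
X______XXXX__
count of X: 5

5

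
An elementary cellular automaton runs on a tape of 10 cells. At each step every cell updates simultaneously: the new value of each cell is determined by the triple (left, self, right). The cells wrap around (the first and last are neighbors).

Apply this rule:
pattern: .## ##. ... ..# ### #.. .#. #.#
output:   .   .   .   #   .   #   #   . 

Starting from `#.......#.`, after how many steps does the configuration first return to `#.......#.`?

##.....##.
..#...#...
.###.###..
#.......#.

4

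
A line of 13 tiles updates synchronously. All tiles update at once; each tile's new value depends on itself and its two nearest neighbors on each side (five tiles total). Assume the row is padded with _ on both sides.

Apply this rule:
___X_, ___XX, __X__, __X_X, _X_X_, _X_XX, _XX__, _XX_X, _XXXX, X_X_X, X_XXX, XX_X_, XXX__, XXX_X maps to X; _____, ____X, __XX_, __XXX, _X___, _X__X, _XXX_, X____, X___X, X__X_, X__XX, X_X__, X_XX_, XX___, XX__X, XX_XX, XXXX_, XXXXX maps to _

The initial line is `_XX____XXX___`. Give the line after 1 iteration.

X_X___X__X___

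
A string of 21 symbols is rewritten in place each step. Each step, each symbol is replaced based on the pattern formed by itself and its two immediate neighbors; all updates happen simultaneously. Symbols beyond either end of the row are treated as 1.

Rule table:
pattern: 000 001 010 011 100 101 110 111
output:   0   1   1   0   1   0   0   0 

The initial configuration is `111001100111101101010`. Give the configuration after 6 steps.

111011111100001000001

000110011000000001010
101001100100000011010
001110011110000100010
110001100001001110110
001010010011110000000
111011111100001000001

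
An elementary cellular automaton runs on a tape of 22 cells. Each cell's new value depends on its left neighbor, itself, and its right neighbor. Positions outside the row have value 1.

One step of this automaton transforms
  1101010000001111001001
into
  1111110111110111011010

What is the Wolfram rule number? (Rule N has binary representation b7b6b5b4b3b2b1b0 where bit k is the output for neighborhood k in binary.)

231

position 0: 111 → 1  (bit 7 = 1)
position 1: 110 → 1  (bit 6 = 1)
position 2: 101 → 1  (bit 5 = 1)
position 6: 100 → 0  (bit 4 = 0)
position 12: 011 → 0  (bit 3 = 0)
position 3: 010 → 1  (bit 2 = 1)
position 11: 001 → 1  (bit 1 = 1)
position 7: 000 → 1  (bit 0 = 1)
bits b7..b0 = 11100111 = 231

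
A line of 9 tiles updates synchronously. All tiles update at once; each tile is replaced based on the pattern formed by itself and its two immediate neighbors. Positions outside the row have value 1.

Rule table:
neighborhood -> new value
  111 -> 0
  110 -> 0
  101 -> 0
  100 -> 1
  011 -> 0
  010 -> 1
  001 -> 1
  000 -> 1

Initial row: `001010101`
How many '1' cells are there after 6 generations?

4

111010100
000010111
111110000
000001111
111110000  (repeats generation 3; period 2)
generation 6: 000001111
count of 1: 4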